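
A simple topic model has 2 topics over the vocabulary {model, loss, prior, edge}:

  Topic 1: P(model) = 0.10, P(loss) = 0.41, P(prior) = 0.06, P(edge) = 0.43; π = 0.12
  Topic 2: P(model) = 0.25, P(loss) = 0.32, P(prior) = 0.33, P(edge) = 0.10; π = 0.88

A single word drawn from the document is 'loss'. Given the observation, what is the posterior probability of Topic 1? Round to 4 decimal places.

The responsibility of component k is π_k f_k(x) divided by Σ_j π_j f_j(x).
Evaluate each component's likelihood at the observed value:
  f_1 = P(loss | comp) = 0.41
  f_2 = P(loss | comp) = 0.32
Weight by the priors:
  π_1·f_1 = 0.12 × 0.41 = 0.0492
  π_2·f_2 = 0.88 × 0.32 = 0.2816
Evidence: 0.0492 + 0.2816 = 0.3308
So the posterior for Topic 1 is 0.0492 / 0.3308 ≈ 0.1487.

0.1487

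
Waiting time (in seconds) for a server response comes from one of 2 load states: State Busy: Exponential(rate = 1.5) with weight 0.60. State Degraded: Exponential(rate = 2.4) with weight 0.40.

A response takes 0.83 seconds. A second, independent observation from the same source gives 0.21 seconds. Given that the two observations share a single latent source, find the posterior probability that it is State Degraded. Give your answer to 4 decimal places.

Apply Bayes' rule: the posterior for each component is proportional to its prior times its likelihood at x.
Since both observations come from the same component, the likelihood for component k is f_k(x₁)·f_k(x₂).
  f_Busy = [0.431911] × [1.09468] = 0.472806
  f_Degraded = [0.327414] × [1.44986] = 0.474705
Multiply by the mixture weights:
  P(Z=Busy)·f_Busy = 0.60 × 0.472806 = 0.283684
  P(Z=Degraded)·f_Degraded = 0.40 × 0.474705 = 0.189882
Sum: 0.283684 + 0.189882 = 0.473566
P(State Degraded | x) ≈ 0.4010

0.4010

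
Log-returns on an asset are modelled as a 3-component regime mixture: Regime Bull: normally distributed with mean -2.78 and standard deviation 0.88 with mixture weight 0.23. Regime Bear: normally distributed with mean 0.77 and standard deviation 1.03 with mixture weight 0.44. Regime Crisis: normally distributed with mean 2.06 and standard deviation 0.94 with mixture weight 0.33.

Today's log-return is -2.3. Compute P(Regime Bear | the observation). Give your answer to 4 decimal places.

P(component k | x) = π_k·f_k(x) / marginal(x), where marginal(x) = Σ_j π_j·f_j(x).
Evaluate each component's likelihood at the observed value:
  f_Bull = 0.39068
  f_Bear = 0.00456
  f_Crisis = 9.03896e-06
Weight by the priors:
  π_Bull·f_Bull = 0.23 × 0.39068 = 0.0898565
  π_Bear·f_Bear = 0.44 × 0.00456 = 0.0020064
  π_Crisis·f_Crisis = 0.33 × 9.03896e-06 = 2.98286e-06
Denominator: 0.0898565 + 0.0020064 + 2.98286e-06 = 0.0918659
So the posterior for Regime Bear is 0.0020064 / 0.0918659 ≈ 0.0218.

0.0218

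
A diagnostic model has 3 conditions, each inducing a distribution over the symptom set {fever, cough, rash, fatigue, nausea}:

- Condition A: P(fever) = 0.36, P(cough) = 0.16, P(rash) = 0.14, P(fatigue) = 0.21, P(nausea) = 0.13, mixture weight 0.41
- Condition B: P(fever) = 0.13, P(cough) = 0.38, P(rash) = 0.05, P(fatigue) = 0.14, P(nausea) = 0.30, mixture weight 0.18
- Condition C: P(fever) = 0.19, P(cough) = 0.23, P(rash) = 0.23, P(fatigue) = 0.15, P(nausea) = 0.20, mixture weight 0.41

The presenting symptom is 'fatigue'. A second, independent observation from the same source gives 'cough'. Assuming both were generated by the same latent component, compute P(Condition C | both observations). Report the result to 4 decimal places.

P(component k | x) = P(Z=k)·f_k(x) / marginal(x), where marginal(x) = Σ_j P(Z=j)·f_j(x).
Since both observations come from the same component, the likelihood for component k is f_k(x₁)·f_k(x₂).
  f_A = [0.21] × [0.16] = 0.0336
  f_B = [0.14] × [0.38] = 0.0532
  f_C = [0.15] × [0.23] = 0.0345
Prior × likelihood for each component:
  P(Z=A)·f_A = 0.41 × 0.0336 = 0.013776
  P(Z=B)·f_B = 0.18 × 0.0532 = 0.009576
  P(Z=C)·f_C = 0.41 × 0.0345 = 0.014145
Normaliser: 0.013776 + 0.009576 + 0.014145 = 0.037497
So the posterior for Condition C is 0.014145 / 0.037497 ≈ 0.3772.

0.3772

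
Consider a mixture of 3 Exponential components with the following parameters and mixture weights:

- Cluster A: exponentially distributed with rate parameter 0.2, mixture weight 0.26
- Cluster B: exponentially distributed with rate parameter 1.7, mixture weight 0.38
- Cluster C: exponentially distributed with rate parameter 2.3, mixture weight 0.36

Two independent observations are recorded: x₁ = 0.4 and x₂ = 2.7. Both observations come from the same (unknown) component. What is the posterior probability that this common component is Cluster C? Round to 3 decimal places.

0.119

The responsibility of component k is w_k f_k(x) divided by Σ_j w_j f_j(x).
Since both observations come from the same component, the likelihood for component k is f_k(x₁)·f_k(x₂).
  L_A = [0.184623] × [0.11655] = 0.0215178
  L_B = [0.861249] × [0.0172599] = 0.014865
  L_C = [0.916594] × [0.00462125] = 0.00423581
Multiply by the mixture weights:
  w_A·L_A = 0.26 × 0.0215178 = 0.00559462
  w_B·L_B = 0.38 × 0.014865 = 0.00564871
  w_C·L_C = 0.36 × 0.00423581 = 0.00152489
Sum: 0.00559462 + 0.00564871 + 0.00152489 = 0.0127682
So the posterior for Cluster C is 0.00152489 / 0.0127682 ≈ 0.119.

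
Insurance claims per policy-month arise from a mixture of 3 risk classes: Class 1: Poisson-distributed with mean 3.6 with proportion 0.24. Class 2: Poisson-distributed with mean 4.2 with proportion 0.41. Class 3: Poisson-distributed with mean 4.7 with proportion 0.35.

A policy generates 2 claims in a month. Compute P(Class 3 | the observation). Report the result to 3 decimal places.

0.267

Posterior ∝ prior × likelihood, so P(k | x) ∝ π_k f_k(x); normalise over all components.
Evaluate each component's likelihood at the observed value:
  p_1 = e^(−3.6)·3.6^2/2! = 0.177058
  p_2 = e^(−4.2)·4.2^2/2! = 0.132261
  p_3 = e^(−4.7)·4.7^2/2! = 0.100457
Unnormalised posteriors:
  π_1·p_1 = 0.24 × 0.177058 = 0.0424939
  π_2·p_2 = 0.41 × 0.132261 = 0.054227
  π_3·p_3 = 0.35 × 0.100457 = 0.0351601
Evidence: 0.0424939 + 0.054227 + 0.0351601 = 0.131881
Responsibility of Class 3: 0.0351601 / 0.131881 ≈ 0.267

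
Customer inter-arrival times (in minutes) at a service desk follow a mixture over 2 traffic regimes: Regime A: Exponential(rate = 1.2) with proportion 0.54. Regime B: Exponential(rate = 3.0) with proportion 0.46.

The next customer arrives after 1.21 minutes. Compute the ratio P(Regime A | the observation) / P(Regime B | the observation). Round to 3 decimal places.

Since P(k|x) ∝ w_k f_k(x), the posterior odds are w_i f_i(x) / (w_j f_j(x)).
Exponential densities:
  p_A = 1.2·e^(−1.2·1.21) = 1.2·e^(−1.4520) = 0.280922
  p_B = 3.0·e^(−3.0·1.21) = 3.0·e^(−3.6300) = 0.0795486
Posterior odds = (w_A·p_A) / (w_B·p_B) = (0.54·0.280922) / (0.46·0.0795486) = 0.151698 / 0.0365923 ≈ 4.146

4.146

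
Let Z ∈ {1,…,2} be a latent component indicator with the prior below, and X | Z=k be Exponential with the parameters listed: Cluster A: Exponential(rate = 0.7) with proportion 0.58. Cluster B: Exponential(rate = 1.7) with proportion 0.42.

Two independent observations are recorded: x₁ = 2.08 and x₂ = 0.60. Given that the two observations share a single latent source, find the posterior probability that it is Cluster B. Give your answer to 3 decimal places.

Posterior ∝ prior × likelihood, so P(k | x) ∝ w_k f_k(x); normalise over all components.
Since both observations come from the same component, the likelihood for component k is f_k(x₁)·f_k(x₂).
  L_A = [0.7·e^(−0.7·2.08) = 0.7·e^(−1.4560) = 0.163217] × [0.459933] = 0.0750688
  L_B = [1.7·e^(−1.7·2.08) = 1.7·e^(−3.5360) = 0.0495203] × [0.613011] = 0.0303565
Unnormalised posteriors:
  w_A·L_A = 0.58 × 0.0750688 = 0.0435399
  w_B·L_B = 0.42 × 0.0303565 = 0.0127497
Sum: 0.0435399 + 0.0127497 = 0.0562897
P(Cluster B | x) = 0.0127497 / 0.0562897 ≈ 0.227

0.227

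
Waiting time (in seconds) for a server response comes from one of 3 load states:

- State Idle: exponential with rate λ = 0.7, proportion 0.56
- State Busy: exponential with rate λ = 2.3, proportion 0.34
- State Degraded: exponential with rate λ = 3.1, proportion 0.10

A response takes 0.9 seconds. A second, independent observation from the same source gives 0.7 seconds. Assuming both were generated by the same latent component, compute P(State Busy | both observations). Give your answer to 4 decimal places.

P(component k | x) = π_k·f_k(x) / marginal(x), where marginal(x) = Σ_j π_j·f_j(x).
Since both observations come from the same component, the likelihood for component k is f_k(x₁)·f_k(x₂).
  L_Idle = [0.372814] × [0.428838] = 0.159877
  L_Busy = [0.290227] × [0.459742] = 0.13343
  L_Degraded = [0.190406] × [0.353951] = 0.0673942
Multiply by the mixture weights:
  π_Idle·L_Idle = 0.56 × 0.159877 = 0.0895312
  π_Busy·L_Busy = 0.34 × 0.13343 = 0.045366
  π_Degraded·L_Degraded = 0.10 × 0.0673942 = 0.00673942
Normaliser: 0.0895312 + 0.045366 + 0.00673942 = 0.141637
So the posterior for State Busy is 0.045366 / 0.141637 ≈ 0.3203.

0.3203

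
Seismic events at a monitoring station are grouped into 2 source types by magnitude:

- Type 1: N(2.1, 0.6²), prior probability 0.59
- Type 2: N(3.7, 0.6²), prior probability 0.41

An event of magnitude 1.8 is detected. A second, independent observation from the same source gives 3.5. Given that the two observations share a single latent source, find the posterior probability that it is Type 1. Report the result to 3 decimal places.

Posterior ∝ prior × likelihood, so P(k | x) ∝ P(Z=k) f_k(x); normalise over all components.
Since both observations come from the same component, the likelihood for component k is f_k(x₁)·f_k(x₂).
  L_1 = [0.586776] × [0.0437031] = 0.0256439
  L_2 = [0.00441829] × [0.628972] = 0.00277898
Multiply by the mixture weights:
  P(Z=1)·L_1 = 0.59 × 0.0256439 = 0.0151299
  P(Z=2)·L_2 = 0.41 × 0.00277898 = 0.00113938
Evidence: 0.0151299 + 0.00113938 = 0.0162693
P(Type 1 | x) ≈ 0.930

0.930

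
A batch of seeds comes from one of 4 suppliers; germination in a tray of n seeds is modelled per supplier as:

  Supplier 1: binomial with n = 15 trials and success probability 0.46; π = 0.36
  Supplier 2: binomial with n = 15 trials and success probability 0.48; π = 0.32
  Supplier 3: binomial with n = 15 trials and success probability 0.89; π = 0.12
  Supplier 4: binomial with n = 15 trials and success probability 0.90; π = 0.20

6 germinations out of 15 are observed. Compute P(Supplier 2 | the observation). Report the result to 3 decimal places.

0.450

P(component k | x) = w_k·f_k(x) / marginal(x), where marginal(x) = Σ_j w_j·f_j(x).
Binomial probabilities:
  f_1 = C(15,6)·0.46^6·0.54^9 = 5005·0.0094743·0.00390431 = 0.185138
  f_2 = C(15,6)·0.48^6·0.52^9 = 5005·0.0122306·0.00277991 = 0.170169
  f_3 = C(15,6)·0.89^6·0.11^9 = 5005·0.496981·2.35795e-09 = 5.86514e-06
  f_4 = C(15,6)·0.90^6·0.10^9 = 5005·0.531441·1e-09 = 2.65986e-06
Weight by the priors:
  w_1·f_1 = 0.36 × 0.185138 = 0.0666496
  w_2·f_2 = 0.32 × 0.170169 = 0.0544542
  w_3·f_3 = 0.12 × 5.86514e-06 = 7.03817e-07
  w_4·f_4 = 0.20 × 2.65986e-06 = 5.31972e-07
Normaliser: 0.0666496 + 0.0544542 + 7.03817e-07 + 5.31972e-07 = 0.121105
P(Supplier 2 | x) = 0.0544542 / 0.121105 ≈ 0.450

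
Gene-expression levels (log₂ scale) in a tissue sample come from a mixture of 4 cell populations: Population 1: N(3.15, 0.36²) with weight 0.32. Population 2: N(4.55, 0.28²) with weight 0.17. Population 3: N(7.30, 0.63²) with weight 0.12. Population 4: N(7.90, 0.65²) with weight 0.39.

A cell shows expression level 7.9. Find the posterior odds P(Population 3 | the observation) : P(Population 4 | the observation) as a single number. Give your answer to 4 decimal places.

Posterior odds = (π_i f_i(x)) / (π_j f_j(x)); the normalising sum cancels.
Component likelihoods at x = 7.9:
  p_1 = (1/(0.36·√(2π)))·exp(−(7.9−3.15)²/(2·0.36²)) = 1.108173·exp(-87.04668) = 1.74066e-38
  p_2 = (1/(0.28·√(2π)))·exp(−(7.9−4.55)²/(2·0.28²)) = 1.424794·exp(-71.57207) = 1.17598e-31
  p_3 = (1/(0.63·√(2π)))·exp(−(7.9−7.30)²/(2·0.63²)) = 0.633242·exp(-0.45351) = 0.402356
  p_4 = (1/(0.65·√(2π)))·exp(−(7.9−7.90)²/(2·0.65²)) = 0.613757·exp(-0.00000) = 0.613757
0.0482827 / 0.239365 ≈ 0.2017

0.2017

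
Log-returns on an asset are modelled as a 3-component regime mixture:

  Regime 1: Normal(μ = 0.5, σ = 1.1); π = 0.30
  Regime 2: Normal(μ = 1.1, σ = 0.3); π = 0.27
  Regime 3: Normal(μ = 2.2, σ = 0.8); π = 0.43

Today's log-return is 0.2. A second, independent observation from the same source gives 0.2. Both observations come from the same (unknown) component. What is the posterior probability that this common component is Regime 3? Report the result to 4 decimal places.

0.0056

Apply Bayes' rule: the posterior for each component is proportional to its prior times its likelihood at x.
Since both observations come from the same component, the likelihood for component k is f_k(x₁)·f_k(x₂).
  p_1 = [0.349435] × [0.349435] = 0.122105
  p_2 = [0.0147728] × [0.0147728] = 0.000218236
  p_3 = [0.0219104] × [0.0219104] = 0.000480065
Weight by the priors:
  π_1·p_1 = 0.30 × 0.122105 = 0.0366314
  π_2·p_2 = 0.27 × 0.000218236 = 5.89238e-05
  π_3·p_3 = 0.43 × 0.000480065 = 0.000206428
Sum: 0.0366314 + 5.89238e-05 + 0.000206428 = 0.0368967
P(Regime 3 | x₁, x₂) ≈ 0.0056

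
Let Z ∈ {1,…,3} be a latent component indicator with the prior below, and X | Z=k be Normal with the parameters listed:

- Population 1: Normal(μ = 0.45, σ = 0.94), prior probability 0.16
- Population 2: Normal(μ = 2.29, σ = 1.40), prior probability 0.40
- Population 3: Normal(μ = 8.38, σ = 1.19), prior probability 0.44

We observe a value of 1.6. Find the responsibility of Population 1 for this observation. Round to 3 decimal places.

P(component k | x) = π_k·f_k(x) / marginal(x), where marginal(x) = Σ_j π_j·f_j(x).
Normal densities:
  f_1 = (1/(0.94·√(2π)))·exp(−(1.6−0.45)²/(2·0.94²)) = 0.424407·exp(-0.74836) = 0.200805
  f_2 = (1/(1.40·√(2π)))·exp(−(1.6−2.29)²/(2·1.40²)) = 0.284959·exp(-0.12145) = 0.252369
  f_3 = (1/(1.19·√(2π)))·exp(−(1.6−8.38)²/(2·1.19²)) = 0.335246·exp(-16.23063) = 2.99563e-08
Multiply by the mixture weights:
  π_1·f_1 = 0.16 × 0.200805 = 0.0321288
  π_2·f_2 = 0.40 × 0.252369 = 0.100947
  π_3·f_3 = 0.44 × 2.99563e-08 = 1.31808e-08
Normaliser: 0.0321288 + 0.100947 + 1.31808e-08 = 0.133076
Responsibility of Population 1: 0.0321288 / 0.133076 ≈ 0.241

0.241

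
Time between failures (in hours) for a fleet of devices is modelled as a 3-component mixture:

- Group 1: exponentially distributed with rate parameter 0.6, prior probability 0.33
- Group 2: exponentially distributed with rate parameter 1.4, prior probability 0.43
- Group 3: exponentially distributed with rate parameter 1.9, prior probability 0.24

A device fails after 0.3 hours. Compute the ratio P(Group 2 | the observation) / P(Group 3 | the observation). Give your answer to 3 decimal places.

1.534

Only the two components matter; the odds are (P(Z=i) f_i(x)) / (P(Z=j) f_j(x)).
Component likelihoods at x = 0.3 hours:
  L_1 = 0.6·e^(−0.6·0.3) = 0.6·e^(−0.1800) = 0.501162
  L_2 = 1.4·e^(−1.4·0.3) = 1.4·e^(−0.4200) = 0.919866
  L_3 = 1.9·e^(−1.9·0.3) = 1.9·e^(−0.5700) = 1.0745
Odds = (0.43/0.24) × (0.919866/1.0745) = 1.79167 × 0.856088 ≈ 1.534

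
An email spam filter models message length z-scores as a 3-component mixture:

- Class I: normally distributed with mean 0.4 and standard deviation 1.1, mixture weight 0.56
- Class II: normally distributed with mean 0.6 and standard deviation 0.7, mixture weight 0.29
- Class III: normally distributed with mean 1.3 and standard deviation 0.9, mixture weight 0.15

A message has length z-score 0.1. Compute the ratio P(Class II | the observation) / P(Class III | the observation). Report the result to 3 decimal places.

The posterior odds equal the prior odds times the likelihood ratio: (w_i/w_j)·(f_i(x)/f_j(x)).
Normal densities:
  f_I = 0.349435
  f_II = 0.441593
  f_III = 0.182233
Posterior odds = (w_II·f_II) / (w_III·f_III) = (0.29·0.441593) / (0.15·0.182233) = 0.128062 / 0.027335 ≈ 4.685

4.685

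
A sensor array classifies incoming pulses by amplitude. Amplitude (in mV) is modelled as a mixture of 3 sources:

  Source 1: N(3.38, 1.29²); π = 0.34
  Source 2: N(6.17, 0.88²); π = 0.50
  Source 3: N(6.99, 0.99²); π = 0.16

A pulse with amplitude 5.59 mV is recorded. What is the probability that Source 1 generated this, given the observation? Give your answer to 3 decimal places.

The responsibility of component k is P(Z=k) f_k(x) divided by Σ_j P(Z=j) f_j(x).
Component likelihoods at x = 5.59 mV:
  p_1 = (1/(1.29·√(2π)))·exp(−(5.59−3.38)²/(2·1.29²)) = 0.309258·exp(-1.46749) = 0.0712849
  p_2 = (1/(0.88·√(2π)))·exp(−(5.59−6.17)²/(2·0.88²)) = 0.453344·exp(-0.21720) = 0.364837
  p_3 = (1/(0.99·√(2π)))·exp(−(5.59−6.99)²/(2·0.99²)) = 0.402972·exp(-0.99990) = 0.14826
Unnormalised posteriors:
  P(Z=1)·p_1 = 0.34 × 0.0712849 = 0.0242369
  P(Z=2)·p_2 = 0.50 × 0.364837 = 0.182418
  P(Z=3)·p_3 = 0.16 × 0.14826 = 0.0237216
Sum: 0.0242369 + 0.182418 + 0.0237216 = 0.230377
P(Source 1 | data) = 0.0242369 / 0.230377 ≈ 0.105

0.105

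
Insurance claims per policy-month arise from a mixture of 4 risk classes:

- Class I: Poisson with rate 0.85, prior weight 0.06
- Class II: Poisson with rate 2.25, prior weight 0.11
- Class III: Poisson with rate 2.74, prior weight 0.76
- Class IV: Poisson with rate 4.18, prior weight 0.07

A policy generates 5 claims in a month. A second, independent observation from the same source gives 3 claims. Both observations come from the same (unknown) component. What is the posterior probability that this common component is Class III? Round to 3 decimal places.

0.812

Posterior ∝ prior × likelihood, so P(k | x) ∝ π_k f_k(x); normalise over all components.
Since both observations come from the same component, the likelihood for component k is f_k(x₁)·f_k(x₂).
  L_I = [0.00158039] × [0.0437477] = 6.91382e-05
  L_II = [0.0506488] × [0.200094] = 0.0101345
  L_III = [0.0831007] × [0.221378] = 0.0183966
  L_IV = [0.162686] × [0.18622] = 0.0302953
Unnormalised posteriors:
  π_I·L_I = 0.06 × 6.91382e-05 = 4.14829e-06
  π_II·L_II = 0.11 × 0.0101345 = 0.0011148
  π_III·L_III = 0.76 × 0.0183966 = 0.0139814
  π_IV·L_IV = 0.07 × 0.0302953 = 0.00212067
Denominator: 4.14829e-06 + 0.0011148 + 0.0139814 + 0.00212067 = 0.0172211
Responsibility of Class III: 0.0139814 / 0.0172211 ≈ 0.812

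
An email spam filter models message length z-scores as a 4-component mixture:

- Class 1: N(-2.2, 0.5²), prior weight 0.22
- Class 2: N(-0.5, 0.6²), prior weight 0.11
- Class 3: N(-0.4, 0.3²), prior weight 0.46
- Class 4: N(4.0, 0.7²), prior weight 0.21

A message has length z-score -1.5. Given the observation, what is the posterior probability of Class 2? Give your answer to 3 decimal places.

0.215

Posterior ∝ prior × likelihood, so P(k | x) ∝ π_k f_k(x); normalise over all components.
Normal densities:
  f_1 = 0.299455
  f_2 = 0.165795
  f_3 = 0.0016009
  f_4 = 2.24024e-14
Weight by the priors:
  π_1·f_1 = 0.22 × 0.299455 = 0.0658801
  π_2·f_2 = 0.11 × 0.165795 = 0.0182375
  π_3·f_3 = 0.46 × 0.0016009 = 0.000736415
  π_4·f_4 = 0.21 × 2.24024e-14 = 4.70449e-15
Marginal: 0.0658801 + 0.0182375 + 0.000736415 + 4.70449e-15 = 0.084854
So the posterior for Class 2 is 0.0182375 / 0.084854 ≈ 0.215.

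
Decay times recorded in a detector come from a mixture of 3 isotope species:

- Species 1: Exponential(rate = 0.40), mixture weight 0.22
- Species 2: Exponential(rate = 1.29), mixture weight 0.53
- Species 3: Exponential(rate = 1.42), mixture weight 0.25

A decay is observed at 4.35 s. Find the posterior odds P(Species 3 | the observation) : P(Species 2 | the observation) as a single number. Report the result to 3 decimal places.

Since P(k|x) ∝ P(Z=k) f_k(x), the posterior odds are P(Z=i) f_i(x) / (P(Z=j) f_j(x)).
Component likelihoods at x = 4.35 s:
  L_1 = 0.0702082
  L_2 = 0.0047157
  L_3 = 0.00294884
Odds = (0.25/0.53) × (0.00294884/0.0047157) = 0.471698 × 0.625324 ≈ 0.295

0.295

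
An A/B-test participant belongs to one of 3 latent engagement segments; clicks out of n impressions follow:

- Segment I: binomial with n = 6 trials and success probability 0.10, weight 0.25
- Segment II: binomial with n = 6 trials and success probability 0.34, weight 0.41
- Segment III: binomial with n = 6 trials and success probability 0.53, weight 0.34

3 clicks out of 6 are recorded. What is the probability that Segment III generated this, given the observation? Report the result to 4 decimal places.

0.5219

By Bayes' theorem, P(k | x) = w_k f_k(x) / Σ_j w_j f_j(x).
Component likelihoods at x = 3 clicks out of 6:
  f_I = C(6,3)·0.10^3·0.90^3 = 20·0.001·0.729 = 0.01458
  f_II = C(6,3)·0.34^3·0.66^3 = 20·0.039304·0.287496 = 0.225995
  f_III = C(6,3)·0.53^3·0.47^3 = 20·0.148877·0.103823 = 0.309137
Weight by the priors:
  w_I·f_I = 0.25 × 0.01458 = 0.003645
  w_II·f_II = 0.41 × 0.225995 = 0.0926579
  w_III·f_III = 0.34 × 0.309137 = 0.105107
Sum: 0.003645 + 0.0926579 + 0.105107 = 0.20141
So the posterior for Segment III is 0.105107 / 0.20141 ≈ 0.5219.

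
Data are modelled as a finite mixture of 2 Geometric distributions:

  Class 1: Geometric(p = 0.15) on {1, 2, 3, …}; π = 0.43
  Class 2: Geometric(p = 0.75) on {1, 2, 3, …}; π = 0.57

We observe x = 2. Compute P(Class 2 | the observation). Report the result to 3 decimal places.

0.661

P(component k | x) = π_k·f_k(x) / marginal(x), where marginal(x) = Σ_j π_j·f_j(x).
Geometric probabilities:
  p_1 = 0.15·(1−0.15)^1 = 0.15·0.85 = 0.1275
  p_2 = 0.75·(1−0.75)^1 = 0.75·0.25 = 0.1875
Prior × likelihood for each component:
  π_1·p_1 = 0.43 × 0.1275 = 0.054825
  π_2·p_2 = 0.57 × 0.1875 = 0.106875
Evidence: 0.054825 + 0.106875 = 0.1617
So the posterior for Class 2 is 0.106875 / 0.1617 ≈ 0.661.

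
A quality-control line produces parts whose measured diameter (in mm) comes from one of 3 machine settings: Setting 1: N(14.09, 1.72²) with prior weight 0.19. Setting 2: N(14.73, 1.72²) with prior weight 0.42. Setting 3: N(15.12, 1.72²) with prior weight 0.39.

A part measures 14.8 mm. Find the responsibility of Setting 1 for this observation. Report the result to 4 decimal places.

0.1785

Apply Bayes' rule: the posterior for each component is proportional to its prior times its likelihood at x.
Normal densities:
  L_1 = 0.213
  L_2 = 0.231751
  L_3 = 0.227964
Prior × likelihood for each component:
  w_1·L_1 = 0.19 × 0.213 = 0.0404701
  w_2·L_2 = 0.42 × 0.231751 = 0.0973355
  w_3·L_3 = 0.39 × 0.227964 = 0.0889058
Sum: 0.0404701 + 0.0973355 + 0.0889058 = 0.226711
So the posterior for Setting 1 is 0.0404701 / 0.226711 ≈ 0.1785.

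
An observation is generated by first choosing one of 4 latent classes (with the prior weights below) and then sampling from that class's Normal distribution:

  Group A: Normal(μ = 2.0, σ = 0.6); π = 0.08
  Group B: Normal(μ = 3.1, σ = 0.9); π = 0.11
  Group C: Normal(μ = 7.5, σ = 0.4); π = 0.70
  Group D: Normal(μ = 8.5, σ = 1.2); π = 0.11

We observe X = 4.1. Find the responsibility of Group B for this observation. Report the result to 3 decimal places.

0.994

The responsibility of component k is π_k f_k(x) divided by Σ_j π_j f_j(x).
Evaluate each component's likelihood at the observed value:
  p_A = (1/(0.6·√(2π)))·exp(−(4.1−2.0)²/(2·0.6²)) = 0.664904·exp(-6.12500) = 0.00145447
  p_B = (1/(0.9·√(2π)))·exp(−(4.1−3.1)²/(2·0.9²)) = 0.443269·exp(-0.61728) = 0.239103
  p_C = (1/(0.4·√(2π)))·exp(−(4.1−7.5)²/(2·0.4²)) = 0.997356·exp(-36.12500) = 2.04156e-16
  p_D = (1/(1.2·√(2π)))·exp(−(4.1−8.5)²/(2·1.2²)) = 0.332452·exp(-6.72222) = 0.000400226
Prior × likelihood for each component:
  π_A·p_A = 0.08 × 0.00145447 = 0.000116358
  π_B·p_B = 0.11 × 0.239103 = 0.0263013
  π_C·p_C = 0.70 × 2.04156e-16 = 1.42909e-16
  π_D·p_D = 0.11 × 0.000400226 = 4.40248e-05
Denominator: 0.000116358 + 0.0263013 + 1.42909e-16 + 4.40248e-05 = 0.0264617
Responsibility of Group B: 0.0263013 / 0.0264617 ≈ 0.994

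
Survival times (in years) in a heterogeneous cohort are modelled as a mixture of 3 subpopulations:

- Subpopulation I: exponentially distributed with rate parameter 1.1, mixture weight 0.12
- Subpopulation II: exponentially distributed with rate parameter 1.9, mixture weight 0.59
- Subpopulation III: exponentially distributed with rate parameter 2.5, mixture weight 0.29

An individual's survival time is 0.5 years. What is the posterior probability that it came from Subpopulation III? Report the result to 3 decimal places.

P(component k | x) = π_k·f_k(x) / marginal(x), where marginal(x) = Σ_j π_j·f_j(x).
Exponential densities:
  p_I = 0.634645
  p_II = 0.734808
  p_III = 0.716262
Multiply by the mixture weights:
  π_I·p_I = 0.12 × 0.634645 = 0.0761574
  π_II·p_II = 0.59 × 0.734808 = 0.433537
  π_III·p_III = 0.29 × 0.716262 = 0.207716
Evidence: 0.0761574 + 0.433537 + 0.207716 = 0.71741
P(Subpopulation III | the observation) ≈ 0.290

0.290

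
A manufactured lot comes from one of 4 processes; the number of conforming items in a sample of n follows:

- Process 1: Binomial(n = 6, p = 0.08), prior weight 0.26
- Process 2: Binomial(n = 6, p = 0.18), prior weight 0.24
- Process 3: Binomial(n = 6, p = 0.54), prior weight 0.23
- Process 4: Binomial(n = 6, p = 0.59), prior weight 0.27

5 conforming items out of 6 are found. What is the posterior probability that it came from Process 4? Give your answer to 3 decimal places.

The responsibility of component k is P(Z=k) f_k(x) divided by Σ_j P(Z=j) f_j(x).
Binomial probabilities:
  p_1 = C(6,5)·0.08^5·0.92^1 = 6·3.2768e-06·0.92 = 1.80879e-05
  p_2 = C(6,5)·0.18^5·0.82^1 = 6·0.000188957·0.82 = 0.000929667
  p_3 = C(6,5)·0.54^5·0.46^1 = 6·0.0459165·0.46 = 0.12673
  p_4 = C(6,5)·0.59^5·0.41^1 = 6·0.0714924·0.41 = 0.175871
Multiply by the mixture weights:
  P(Z=1)·p_1 = 0.26 × 1.80879e-05 = 4.70286e-06
  P(Z=2)·p_2 = 0.24 × 0.000929667 = 0.00022312
  P(Z=3)·p_3 = 0.23 × 0.12673 = 0.0291478
  P(Z=4)·p_4 = 0.27 × 0.175871 = 0.0474853
Sum: 4.70286e-06 + 0.00022312 + 0.0291478 + 0.0474853 = 0.0768609
P(Process 4 | 5 conforming items out of 6) = 0.0474853 / 0.0768609 ≈ 0.618

0.618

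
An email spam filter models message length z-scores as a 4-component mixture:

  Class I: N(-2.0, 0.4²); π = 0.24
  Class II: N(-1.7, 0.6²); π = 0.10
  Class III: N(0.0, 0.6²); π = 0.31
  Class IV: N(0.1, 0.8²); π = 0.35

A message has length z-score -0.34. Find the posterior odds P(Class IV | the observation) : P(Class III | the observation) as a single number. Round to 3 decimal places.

0.855

Since P(k|x) ∝ π_k f_k(x), the posterior odds are π_i f_i(x) / (π_j f_j(x)).
Evaluate each component's likelihood at the observed value:
  f_I = 0.000181565
  f_II = 0.0509453
  f_III = 0.566279
  f_IV = 0.42868
0.150038 / 0.175546 ≈ 0.855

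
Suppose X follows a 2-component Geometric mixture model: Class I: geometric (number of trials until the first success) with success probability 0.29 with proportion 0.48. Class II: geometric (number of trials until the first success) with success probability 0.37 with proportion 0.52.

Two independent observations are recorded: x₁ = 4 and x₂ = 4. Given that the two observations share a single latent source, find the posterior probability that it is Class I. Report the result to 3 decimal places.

0.537

The responsibility of component k is π_k f_k(x) divided by Σ_j π_j f_j(x).
Since both observations come from the same component, the likelihood for component k is f_k(x₁)·f_k(x₂).
  f_I = [0.29·(1−0.29)^3 = 0.29·0.357911 = 0.103794] × [0.103794] = 0.0107732
  f_II = [0.37·(1−0.37)^3 = 0.37·0.250047 = 0.0925174] × [0.0925174] = 0.00855947
Unnormalised posteriors:
  π_I·f_I = 0.48 × 0.0107732 = 0.00517115
  π_II·f_II = 0.52 × 0.00855947 = 0.00445092
Normaliser: 0.00517115 + 0.00445092 = 0.00962208
So the posterior for Class I is 0.00517115 / 0.00962208 ≈ 0.537.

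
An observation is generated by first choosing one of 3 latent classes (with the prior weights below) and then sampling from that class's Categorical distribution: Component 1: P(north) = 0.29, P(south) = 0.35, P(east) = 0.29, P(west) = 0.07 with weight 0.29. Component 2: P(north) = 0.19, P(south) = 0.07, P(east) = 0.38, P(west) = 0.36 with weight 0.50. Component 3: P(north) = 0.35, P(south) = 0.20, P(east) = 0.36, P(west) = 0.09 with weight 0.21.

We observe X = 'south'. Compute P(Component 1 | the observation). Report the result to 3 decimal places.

P(component k | x) = π_k·f_k(x) / marginal(x), where marginal(x) = Σ_j π_j·f_j(x).
Evaluate each component's likelihood at the observed value:
  p_1 = P(south | comp) = 0.35
  p_2 = P(south | comp) = 0.07
  p_3 = P(south | comp) = 0.20
Unnormalised posteriors:
  π_1·p_1 = 0.29 × 0.35 = 0.1015
  π_2·p_2 = 0.50 × 0.07 = 0.035
  π_3·p_3 = 0.21 × 0.2 = 0.042
Evidence: 0.1015 + 0.035 + 0.042 = 0.1785
Responsibility of Component 1: 0.1015 / 0.1785 ≈ 0.569

0.569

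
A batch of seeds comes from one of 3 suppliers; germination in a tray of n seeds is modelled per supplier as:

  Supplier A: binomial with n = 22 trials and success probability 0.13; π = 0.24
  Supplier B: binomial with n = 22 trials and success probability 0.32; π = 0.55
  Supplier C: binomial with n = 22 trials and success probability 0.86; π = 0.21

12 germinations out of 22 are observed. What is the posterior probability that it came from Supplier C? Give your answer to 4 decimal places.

0.0074

The responsibility of component k is π_k f_k(x) divided by Σ_j π_j f_j(x).
Evaluate each component's likelihood at the observed value:
  f_A = C(22,12)·0.13^12·0.87^10 = 646646·2.32981e-11·0.248423 = 3.74265e-06
  f_B = C(22,12)·0.32^12·0.68^10 = 646646·1.15292e-06·0.0211392 = 0.01576
  f_C = C(22,12)·0.86^12·0.14^10 = 646646·0.163675·2.89255e-09 = 0.000306146
Unnormalised posteriors:
  π_A·f_A = 0.24 × 3.74265e-06 = 8.98236e-07
  π_B·f_B = 0.55 × 0.01576 = 0.00866799
  π_C·f_C = 0.21 × 0.000306146 = 6.42906e-05
Denominator: 8.98236e-07 + 0.00866799 + 6.42906e-05 = 0.00873317
P(Supplier C | x) = 6.42906e-05 / 0.00873317 ≈ 0.0074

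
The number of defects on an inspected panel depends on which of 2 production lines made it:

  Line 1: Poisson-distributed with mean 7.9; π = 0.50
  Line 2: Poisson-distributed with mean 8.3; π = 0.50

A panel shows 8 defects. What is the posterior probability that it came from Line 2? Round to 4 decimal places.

P(component k | x) = P(Z=k)·f_k(x) / marginal(x), where marginal(x) = Σ_j P(Z=j)·f_j(x).
Evaluate each component's likelihood at the observed value:
  f_1 = e^(−7.9)·7.9^8/8! = 0.139499
  f_2 = e^(−8.3)·8.3^8/8! = 0.138823
Unnormalised posteriors:
  P(Z=1)·f_1 = 0.50 × 0.139499 = 0.0697493
  P(Z=2)·f_2 = 0.50 × 0.138823 = 0.0694113
Denominator: 0.0697493 + 0.0694113 = 0.139161
So the posterior for Line 2 is 0.0694113 / 0.139161 ≈ 0.4988.

0.4988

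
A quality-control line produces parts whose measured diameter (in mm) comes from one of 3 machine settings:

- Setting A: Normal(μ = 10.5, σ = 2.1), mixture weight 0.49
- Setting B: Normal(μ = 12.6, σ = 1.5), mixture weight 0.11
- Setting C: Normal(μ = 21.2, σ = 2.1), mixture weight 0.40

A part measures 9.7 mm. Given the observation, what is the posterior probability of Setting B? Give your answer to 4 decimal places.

0.0496

The responsibility of component k is π_k f_k(x) divided by Σ_j π_j f_j(x).
Component likelihoods at x = 9.7 mm:
  p_A = (1/(2.1·√(2π)))·exp(−(9.7−10.5)²/(2·2.1²)) = 0.189973·exp(-0.07256) = 0.176676
  p_B = (1/(1.5·√(2π)))·exp(−(9.7−12.6)²/(2·1.5²)) = 0.265962·exp(-1.86889) = 0.0410365
  p_C = (1/(2.1·√(2π)))·exp(−(9.7−21.2)²/(2·2.1²)) = 0.189973·exp(-14.99433) = 5.84434e-08
Prior × likelihood for each component:
  π_A·p_A = 0.49 × 0.176676 = 0.0865712
  π_B·p_B = 0.11 × 0.0410365 = 0.00451402
  π_C·p_C = 0.40 × 5.84434e-08 = 2.33774e-08
Denominator: 0.0865712 + 0.00451402 + 2.33774e-08 = 0.0910852
So the posterior for Setting B is 0.00451402 / 0.0910852 ≈ 0.0496.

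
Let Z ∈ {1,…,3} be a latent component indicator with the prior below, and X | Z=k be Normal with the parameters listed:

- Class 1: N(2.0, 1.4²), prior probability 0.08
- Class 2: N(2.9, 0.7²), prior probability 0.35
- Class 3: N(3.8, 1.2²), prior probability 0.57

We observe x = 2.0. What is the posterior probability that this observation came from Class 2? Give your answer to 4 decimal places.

Apply Bayes' rule: the posterior for each component is proportional to its prior times its likelihood at x.
Evaluate each component's likelihood at the observed value:
  f_1 = (1/(1.4·√(2π)))·exp(−(2.0−2.0)²/(2·1.4²)) = 0.284959·exp(-0.00000) = 0.284959
  f_2 = (1/(0.7·√(2π)))·exp(−(2.0−2.9)²/(2·0.7²)) = 0.569918·exp(-0.82653) = 0.249376
  f_3 = (1/(1.2·√(2π)))·exp(−(2.0−3.8)²/(2·1.2²)) = 0.332452·exp(-1.12500) = 0.107931
Weight by the priors:
  π_1·f_1 = 0.08 × 0.284959 = 0.0227967
  π_2·f_2 = 0.35 × 0.249376 = 0.0872815
  π_3·f_3 = 0.57 × 0.107931 = 0.0615209
Evidence: 0.0227967 + 0.0872815 + 0.0615209 = 0.171599
So the posterior for Class 2 is 0.0872815 / 0.171599 ≈ 0.5086.

0.5086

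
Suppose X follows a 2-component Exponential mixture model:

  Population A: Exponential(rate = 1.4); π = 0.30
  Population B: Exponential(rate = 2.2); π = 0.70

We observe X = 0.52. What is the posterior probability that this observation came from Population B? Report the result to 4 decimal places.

By Bayes' theorem, P(k | x) = π_k f_k(x) / Σ_j π_j f_j(x).
Component likelihoods at x = 0.52:
  L_A = 0.676023
  L_B = 0.700793
Weight by the priors:
  π_A·L_A = 0.30 × 0.676023 = 0.202807
  π_B·L_B = 0.70 × 0.700793 = 0.490555
Normaliser: 0.202807 + 0.490555 = 0.693362
P(Population B | x) = 0.490555 / 0.693362 ≈ 0.7075

0.7075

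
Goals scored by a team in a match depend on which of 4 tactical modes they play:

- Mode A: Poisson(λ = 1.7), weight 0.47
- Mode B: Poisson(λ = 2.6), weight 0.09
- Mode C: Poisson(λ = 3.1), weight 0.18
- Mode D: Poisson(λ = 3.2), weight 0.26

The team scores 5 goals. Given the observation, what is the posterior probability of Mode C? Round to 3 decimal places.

0.294

Posterior ∝ prior × likelihood, so P(k | x) ∝ P(Z=k) f_k(x); normalise over all components.
Evaluate each component's likelihood at the observed value:
  f_A = 0.0216154
  f_B = 0.0735394
  f_C = 0.107477
  f_D = 0.113979
Multiply by the mixture weights:
  P(Z=A)·f_A = 0.47 × 0.0216154 = 0.0101592
  P(Z=B)·f_B = 0.09 × 0.0735394 = 0.00661854
  P(Z=C)·f_C = 0.18 × 0.107477 = 0.0193458
  P(Z=D)·f_D = 0.26 × 0.113979 = 0.0296346
Marginal: 0.0101592 + 0.00661854 + 0.0193458 + 0.0296346 = 0.0657582
P(Mode C | data) ≈ 0.294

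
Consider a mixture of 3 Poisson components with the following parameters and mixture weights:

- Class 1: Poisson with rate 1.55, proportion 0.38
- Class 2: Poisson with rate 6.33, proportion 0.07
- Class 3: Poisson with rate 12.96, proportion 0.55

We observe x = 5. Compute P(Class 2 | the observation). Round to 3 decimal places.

The responsibility of component k is P(Z=k) f_k(x) divided by Σ_j P(Z=j) f_j(x).
Poisson probabilities:
  p_1 = e^(−1.55)·1.55^5/5! = 0.0158242
  p_2 = e^(−6.33)·6.33^5/5! = 0.150922
  p_3 = e^(−12.96)·12.96^5/5! = 0.00716782
Multiply by the mixture weights:
  P(Z=1)·p_1 = 0.38 × 0.0158242 = 0.00601318
  P(Z=2)·p_2 = 0.07 × 0.150922 = 0.0105646
  P(Z=3)·p_3 = 0.55 × 0.00716782 = 0.0039423
Sum: 0.00601318 + 0.0105646 + 0.0039423 = 0.02052
P(Class 2 | 5) ≈ 0.515

0.515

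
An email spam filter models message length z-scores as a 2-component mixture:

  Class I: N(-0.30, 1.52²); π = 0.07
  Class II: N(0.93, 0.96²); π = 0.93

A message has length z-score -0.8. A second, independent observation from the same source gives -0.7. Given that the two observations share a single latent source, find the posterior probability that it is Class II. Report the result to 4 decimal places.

0.6293

Posterior ∝ prior × likelihood, so P(k | x) ∝ π_k f_k(x); normalise over all components.
Since both observations come from the same component, the likelihood for component k is f_k(x₁)·f_k(x₂).
  p_I = [(1/(1.52·√(2π)))·exp(−(-0.8−-0.30)²/(2·1.52²)) = 0.262462·exp(-0.05410) = 0.248639] × [0.25353] = 0.0630374
  p_II = [(1/(0.96·√(2π)))·exp(−(-0.8−0.93)²/(2·0.96²)) = 0.415565·exp(-1.62375) = 0.0819317] × [0.0983152] = 0.00805513
Unnormalised posteriors:
  π_I·p_I = 0.07 × 0.0630374 = 0.00441262
  π_II·p_II = 0.93 × 0.00805513 = 0.00749127
Normaliser: 0.00441262 + 0.00749127 = 0.0119039
P(Class II | x₁,x₂) = 0.00749127 / 0.0119039 ≈ 0.6293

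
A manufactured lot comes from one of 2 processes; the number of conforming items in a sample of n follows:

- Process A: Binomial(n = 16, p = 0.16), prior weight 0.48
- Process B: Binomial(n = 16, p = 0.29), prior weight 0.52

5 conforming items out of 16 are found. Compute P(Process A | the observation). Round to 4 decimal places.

0.2308

Posterior ∝ prior × likelihood, so P(k | x) ∝ w_k f_k(x); normalise over all components.
Component likelihoods at x = 5 conforming items out of 16:
  p_A = 0.0672906
  p_B = 0.207069
Unnormalised posteriors:
  w_A·p_A = 0.48 × 0.0672906 = 0.0322995
  w_B·p_B = 0.52 × 0.207069 = 0.107676
Evidence: 0.0322995 + 0.107676 = 0.139975
P(Process A | the observation) = 0.0322995 / 0.139975 ≈ 0.2308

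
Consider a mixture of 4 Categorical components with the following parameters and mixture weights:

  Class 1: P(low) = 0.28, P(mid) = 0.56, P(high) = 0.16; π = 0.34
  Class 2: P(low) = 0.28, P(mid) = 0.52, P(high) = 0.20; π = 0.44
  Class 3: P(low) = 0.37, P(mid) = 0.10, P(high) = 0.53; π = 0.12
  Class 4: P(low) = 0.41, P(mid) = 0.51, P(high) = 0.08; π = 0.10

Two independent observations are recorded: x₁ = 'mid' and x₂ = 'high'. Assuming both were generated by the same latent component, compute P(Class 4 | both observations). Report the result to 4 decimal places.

0.0471

Posterior ∝ prior × likelihood, so P(k | x) ∝ π_k f_k(x); normalise over all components.
Since both observations come from the same component, the likelihood for component k is f_k(x₁)·f_k(x₂).
  L_1 = [0.56] × [0.16] = 0.0896
  L_2 = [0.52] × [0.2] = 0.104
  L_3 = [0.1] × [0.53] = 0.053
  L_4 = [0.51] × [0.08] = 0.0408
Unnormalised posteriors:
  π_1·L_1 = 0.34 × 0.0896 = 0.030464
  π_2·L_2 = 0.44 × 0.104 = 0.04576
  π_3·L_3 = 0.12 × 0.053 = 0.00636
  π_4·L_4 = 0.10 × 0.0408 = 0.00408
Normaliser: 0.030464 + 0.04576 + 0.00636 + 0.00408 = 0.086664
So the posterior for Class 4 is 0.00408 / 0.086664 ≈ 0.0471.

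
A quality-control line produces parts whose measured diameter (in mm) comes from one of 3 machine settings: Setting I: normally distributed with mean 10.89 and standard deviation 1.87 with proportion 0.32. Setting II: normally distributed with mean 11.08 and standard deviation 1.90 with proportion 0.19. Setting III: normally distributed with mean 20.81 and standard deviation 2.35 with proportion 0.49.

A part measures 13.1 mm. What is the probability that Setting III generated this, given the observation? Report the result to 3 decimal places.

0.007

Posterior ∝ prior × likelihood, so P(k | x) ∝ P(Z=k) f_k(x); normalise over all components.
Component likelihoods at x = 13.1 mm:
  L_I = 0.106116
  L_II = 0.11932
  L_III = 0.00078068
Weight by the priors:
  P(Z=I)·L_I = 0.32 × 0.106116 = 0.0339571
  P(Z=II)·L_II = 0.19 × 0.11932 = 0.0226708
  P(Z=III)·L_III = 0.49 × 0.00078068 = 0.000382533
Sum: 0.0339571 + 0.0226708 + 0.000382533 = 0.0570104
P(Setting III | 13.1 mm) ≈ 0.007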